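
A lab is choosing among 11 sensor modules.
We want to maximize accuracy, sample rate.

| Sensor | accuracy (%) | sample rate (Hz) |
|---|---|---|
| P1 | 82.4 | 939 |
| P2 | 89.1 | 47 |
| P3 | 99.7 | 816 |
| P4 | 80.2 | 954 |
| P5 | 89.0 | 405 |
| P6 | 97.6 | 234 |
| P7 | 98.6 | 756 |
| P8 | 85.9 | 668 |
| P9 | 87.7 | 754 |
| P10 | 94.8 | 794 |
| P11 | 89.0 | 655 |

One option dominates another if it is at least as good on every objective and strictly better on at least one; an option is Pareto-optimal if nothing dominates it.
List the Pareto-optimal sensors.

P1, P3, P4

P1: not dominated.
P2: dominated by P3 (accuracy 99.7≥89.1, sample rate 816≥47).
P3: not dominated (best accuracy).
P4: not dominated (best sample rate).
P5: dominated by P3 (accuracy 99.7≥89.0, sample rate 816≥405).
P6: dominated by P3 (accuracy 99.7≥97.6, sample rate 816≥234).
P7: dominated by P3 (accuracy 99.7≥98.6, sample rate 816≥756).
P8: dominated by P3 (accuracy 99.7≥85.9, sample rate 816≥668).
P9: dominated by P3 (accuracy 99.7≥87.7, sample rate 816≥754).
P10: dominated by P3 (accuracy 99.7≥94.8, sample rate 816≥794).
P11: dominated by P3 (accuracy 99.7≥89.0, sample rate 816≥655).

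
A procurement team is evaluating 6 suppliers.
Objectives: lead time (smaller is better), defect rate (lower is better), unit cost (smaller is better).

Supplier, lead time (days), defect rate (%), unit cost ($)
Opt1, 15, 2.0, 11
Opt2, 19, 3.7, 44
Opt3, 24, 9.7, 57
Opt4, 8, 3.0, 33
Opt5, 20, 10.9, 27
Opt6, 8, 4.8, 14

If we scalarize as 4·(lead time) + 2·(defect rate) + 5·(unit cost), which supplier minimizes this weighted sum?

Opt6

Opt1: 4·15 + 2·2.0 + 5·11 = 119.0
Opt2: 4·19 + 2·3.7 + 5·44 = 303.4
Opt3: 4·24 + 2·9.7 + 5·57 = 400.4
Opt4: 4·8 + 2·3.0 + 5·33 = 203.0
Opt5: 4·20 + 2·10.9 + 5·27 = 236.8
Opt6: 4·8 + 2·4.8 + 5·14 = 111.6
Lowest: Opt6 at 111.6.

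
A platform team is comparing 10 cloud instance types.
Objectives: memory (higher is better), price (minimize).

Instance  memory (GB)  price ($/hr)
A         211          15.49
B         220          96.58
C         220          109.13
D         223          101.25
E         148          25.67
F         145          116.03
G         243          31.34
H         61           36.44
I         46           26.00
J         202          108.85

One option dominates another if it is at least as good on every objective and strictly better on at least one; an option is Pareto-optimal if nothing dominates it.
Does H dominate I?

H vs I: H is worse on price (36.44 vs 26.00), so it does not dominate I.

No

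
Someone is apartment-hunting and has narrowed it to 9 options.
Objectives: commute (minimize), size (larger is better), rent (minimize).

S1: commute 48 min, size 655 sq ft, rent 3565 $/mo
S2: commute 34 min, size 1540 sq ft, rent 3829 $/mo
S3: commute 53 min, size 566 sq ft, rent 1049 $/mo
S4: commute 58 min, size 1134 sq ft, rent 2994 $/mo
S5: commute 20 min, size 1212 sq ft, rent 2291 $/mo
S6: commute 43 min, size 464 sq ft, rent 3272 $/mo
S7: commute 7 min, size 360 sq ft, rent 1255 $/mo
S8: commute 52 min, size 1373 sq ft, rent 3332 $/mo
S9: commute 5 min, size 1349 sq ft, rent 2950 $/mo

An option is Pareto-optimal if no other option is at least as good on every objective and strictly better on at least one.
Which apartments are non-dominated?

S1: dominated by S5 (commute 20≤48, size 1212≥655, rent 2291≤3565).
S2: not dominated (best size).
S3: not dominated (best rent).
S4: dominated by S5 (commute 20≤58, size 1212≥1134, rent 2291≤2994).
S5: not dominated.
S6: dominated by S5 (commute 20≤43, size 1212≥464, rent 2291≤3272).
S7: not dominated.
S8: not dominated.
S9: not dominated (best commute).

S2, S3, S5, S7, S8, S9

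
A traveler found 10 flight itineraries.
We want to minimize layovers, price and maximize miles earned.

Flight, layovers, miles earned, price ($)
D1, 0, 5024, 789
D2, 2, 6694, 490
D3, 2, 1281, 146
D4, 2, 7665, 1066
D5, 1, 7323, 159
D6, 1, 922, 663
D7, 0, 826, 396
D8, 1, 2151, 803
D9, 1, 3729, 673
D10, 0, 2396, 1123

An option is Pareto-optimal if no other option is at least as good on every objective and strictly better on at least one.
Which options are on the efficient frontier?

D1, D3, D4, D5, D7

D1: not dominated.
D2: dominated by D5 (layovers 1≤2, miles earned 7323≥6694, price 159≤490).
D3: not dominated (best price).
D4: not dominated (best miles earned).
D5: not dominated.
D6: dominated by D5 (layovers 1≤1, miles earned 7323≥922, price 159≤663).
D7: not dominated.
D8: dominated by D1 (layovers 0≤1, miles earned 5024≥2151, price 789≤803).
D9: dominated by D5 (layovers 1≤1, miles earned 7323≥3729, price 159≤673).
D10: dominated by D1 (layovers 0≤0, miles earned 5024≥2396, price 789≤1123).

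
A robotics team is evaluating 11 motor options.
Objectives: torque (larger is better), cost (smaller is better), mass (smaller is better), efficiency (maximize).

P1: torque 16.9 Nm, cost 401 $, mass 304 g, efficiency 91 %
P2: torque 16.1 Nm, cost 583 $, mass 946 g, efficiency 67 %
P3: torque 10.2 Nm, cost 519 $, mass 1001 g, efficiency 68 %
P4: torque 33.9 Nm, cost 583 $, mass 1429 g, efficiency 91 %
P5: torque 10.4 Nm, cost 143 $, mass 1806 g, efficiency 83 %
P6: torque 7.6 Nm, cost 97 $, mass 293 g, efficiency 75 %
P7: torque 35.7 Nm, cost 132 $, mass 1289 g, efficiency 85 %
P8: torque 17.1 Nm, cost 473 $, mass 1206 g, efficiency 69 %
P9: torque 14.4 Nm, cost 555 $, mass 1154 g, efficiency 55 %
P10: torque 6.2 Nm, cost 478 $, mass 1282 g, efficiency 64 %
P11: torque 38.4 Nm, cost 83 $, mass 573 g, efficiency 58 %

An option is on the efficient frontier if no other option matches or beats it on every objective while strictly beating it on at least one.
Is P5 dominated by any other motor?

Yes

P7 vs P5: torque 35.7≥10.4, cost 132≤143, mass 1289≤1806, efficiency 85≥83 — P7 is at least as good on every objective and strictly better on at least one, so P7 dominates P5.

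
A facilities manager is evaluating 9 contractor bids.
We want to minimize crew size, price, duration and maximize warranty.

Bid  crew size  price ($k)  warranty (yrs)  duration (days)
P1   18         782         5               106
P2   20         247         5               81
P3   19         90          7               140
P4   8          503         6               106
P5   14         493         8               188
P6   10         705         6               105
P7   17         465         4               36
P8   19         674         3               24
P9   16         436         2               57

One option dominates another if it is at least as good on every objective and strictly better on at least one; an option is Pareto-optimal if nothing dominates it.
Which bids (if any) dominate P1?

P4: crew size 8≤18, price 503≤782, warranty 6≥5, duration 106≤106 — dominates P1.
P6: crew size 10≤18, price 705≤782, warranty 6≥5, duration 105≤106 — dominates P1.
Others (P2, P3, P5, P7, P8, P9) are each worse than P1 on at least one objective.

P4, P6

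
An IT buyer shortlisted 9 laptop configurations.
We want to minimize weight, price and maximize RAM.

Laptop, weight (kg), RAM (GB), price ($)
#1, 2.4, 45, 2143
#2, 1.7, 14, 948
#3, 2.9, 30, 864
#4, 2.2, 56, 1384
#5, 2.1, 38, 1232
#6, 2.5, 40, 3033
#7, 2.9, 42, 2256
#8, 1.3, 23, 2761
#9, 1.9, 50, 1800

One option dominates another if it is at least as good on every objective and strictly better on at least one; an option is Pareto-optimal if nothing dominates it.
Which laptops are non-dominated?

#2, #3, #4, #5, #8, #9

#1: dominated by #4 (weight 2.2≤2.4, RAM 56≥45, price 1384≤2143).
#2: not dominated.
#3: not dominated (best price).
#4: not dominated (best RAM).
#5: not dominated.
#6: dominated by #1 (weight 2.4≤2.5, RAM 45≥40, price 2143≤3033).
#7: dominated by #1 (weight 2.4≤2.9, RAM 45≥42, price 2143≤2256).
#8: not dominated (best weight).
#9: not dominated.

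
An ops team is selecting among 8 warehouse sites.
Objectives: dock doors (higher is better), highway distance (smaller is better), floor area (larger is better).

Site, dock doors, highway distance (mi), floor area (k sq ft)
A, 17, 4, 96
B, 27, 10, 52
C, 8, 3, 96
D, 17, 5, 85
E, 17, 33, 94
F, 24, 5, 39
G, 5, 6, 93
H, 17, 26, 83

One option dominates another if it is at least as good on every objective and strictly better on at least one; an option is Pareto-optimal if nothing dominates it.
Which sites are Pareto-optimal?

A: not dominated.
B: not dominated (best dock doors).
C: not dominated (best highway distance).
D: dominated by A (dock doors 17≥17, highway distance 4≤5, floor area 96≥85).
E: dominated by A (dock doors 17≥17, highway distance 4≤33, floor area 96≥94).
F: not dominated.
G: dominated by A (dock doors 17≥5, highway distance 4≤6, floor area 96≥93).
H: dominated by A (dock doors 17≥17, highway distance 4≤26, floor area 96≥83).

A, B, C, F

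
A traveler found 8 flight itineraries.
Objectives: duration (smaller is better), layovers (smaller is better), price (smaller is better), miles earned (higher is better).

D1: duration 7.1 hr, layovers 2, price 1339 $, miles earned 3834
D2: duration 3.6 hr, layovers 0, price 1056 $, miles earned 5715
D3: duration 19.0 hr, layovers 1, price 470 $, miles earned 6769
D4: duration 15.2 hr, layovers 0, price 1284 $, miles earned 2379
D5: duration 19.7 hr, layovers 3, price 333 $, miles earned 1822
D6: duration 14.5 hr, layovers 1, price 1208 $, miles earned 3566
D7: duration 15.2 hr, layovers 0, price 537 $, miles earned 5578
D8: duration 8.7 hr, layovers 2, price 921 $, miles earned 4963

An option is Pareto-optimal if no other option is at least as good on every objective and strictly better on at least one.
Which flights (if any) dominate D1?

D2: duration 3.6≤7.1, layovers 0≤2, price 1056≤1339, miles earned 5715≥3834 — dominates D1.
Others (D3, D4, D5, D6, D7, D8) are each worse than D1 on at least one objective.

D2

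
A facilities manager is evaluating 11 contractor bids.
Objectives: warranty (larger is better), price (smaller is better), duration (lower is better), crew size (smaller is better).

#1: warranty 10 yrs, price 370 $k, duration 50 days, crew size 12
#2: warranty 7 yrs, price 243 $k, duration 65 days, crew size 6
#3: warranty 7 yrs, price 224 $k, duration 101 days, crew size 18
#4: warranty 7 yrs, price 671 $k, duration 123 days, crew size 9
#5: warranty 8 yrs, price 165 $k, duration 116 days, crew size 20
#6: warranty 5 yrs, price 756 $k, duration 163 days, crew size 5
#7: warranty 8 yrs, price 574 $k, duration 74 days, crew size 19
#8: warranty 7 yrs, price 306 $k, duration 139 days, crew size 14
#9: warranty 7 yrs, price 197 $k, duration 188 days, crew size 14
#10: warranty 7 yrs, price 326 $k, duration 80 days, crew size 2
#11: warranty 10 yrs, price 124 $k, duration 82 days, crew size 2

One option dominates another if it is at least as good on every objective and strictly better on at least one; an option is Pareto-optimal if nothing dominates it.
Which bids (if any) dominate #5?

#11

#11: warranty 10≥8, price 124≤165, duration 82≤116, crew size 2≤20 — dominates #5.
Others (#1, #2, #3, #4, #6, #7, #8, #9, #10) are each worse than #5 on at least one objective.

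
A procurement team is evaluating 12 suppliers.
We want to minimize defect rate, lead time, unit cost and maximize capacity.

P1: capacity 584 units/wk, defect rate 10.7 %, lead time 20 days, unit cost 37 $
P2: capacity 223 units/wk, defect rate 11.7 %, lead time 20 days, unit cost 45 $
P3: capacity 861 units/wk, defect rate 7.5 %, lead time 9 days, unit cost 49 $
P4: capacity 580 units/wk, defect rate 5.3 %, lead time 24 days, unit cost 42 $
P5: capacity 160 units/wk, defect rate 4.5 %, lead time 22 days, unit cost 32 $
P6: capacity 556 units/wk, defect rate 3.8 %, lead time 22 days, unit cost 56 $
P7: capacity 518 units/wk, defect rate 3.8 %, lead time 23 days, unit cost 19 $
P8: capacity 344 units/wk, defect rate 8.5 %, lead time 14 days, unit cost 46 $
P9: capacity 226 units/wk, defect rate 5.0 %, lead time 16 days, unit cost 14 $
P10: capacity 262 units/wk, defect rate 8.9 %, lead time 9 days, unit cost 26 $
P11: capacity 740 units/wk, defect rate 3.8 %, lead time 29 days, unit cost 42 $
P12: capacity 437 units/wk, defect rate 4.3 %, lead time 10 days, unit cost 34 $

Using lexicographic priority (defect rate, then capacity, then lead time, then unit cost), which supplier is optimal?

First minimize defect rate: best is 3.8, kept {P6, P7, P11}.
Then maximize capacity: best is 740, kept {P11}.

P11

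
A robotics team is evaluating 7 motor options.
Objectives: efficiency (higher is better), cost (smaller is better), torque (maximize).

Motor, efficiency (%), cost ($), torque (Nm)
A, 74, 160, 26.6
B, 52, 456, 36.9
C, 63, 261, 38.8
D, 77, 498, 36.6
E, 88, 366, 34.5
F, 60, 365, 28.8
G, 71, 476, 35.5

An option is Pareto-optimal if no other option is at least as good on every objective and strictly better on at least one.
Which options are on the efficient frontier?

A, C, D, E, G

A: not dominated (best cost).
B: dominated by C (efficiency 63≥52, cost 261≤456, torque 38.8≥36.9).
C: not dominated (best torque).
D: not dominated.
E: not dominated (best efficiency).
F: dominated by C (efficiency 63≥60, cost 261≤365, torque 38.8≥28.8).
G: not dominated.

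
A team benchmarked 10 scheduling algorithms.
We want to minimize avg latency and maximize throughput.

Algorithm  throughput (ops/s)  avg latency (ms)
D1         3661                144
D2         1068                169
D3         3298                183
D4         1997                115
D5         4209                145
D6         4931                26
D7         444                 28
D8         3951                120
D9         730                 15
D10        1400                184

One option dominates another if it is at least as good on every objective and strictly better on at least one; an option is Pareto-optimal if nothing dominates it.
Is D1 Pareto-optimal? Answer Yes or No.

No

D6 vs D1: throughput 4931≥3661, avg latency 26≤144 — D6 is at least as good on every objective and strictly better on at least one, so D6 dominates D1.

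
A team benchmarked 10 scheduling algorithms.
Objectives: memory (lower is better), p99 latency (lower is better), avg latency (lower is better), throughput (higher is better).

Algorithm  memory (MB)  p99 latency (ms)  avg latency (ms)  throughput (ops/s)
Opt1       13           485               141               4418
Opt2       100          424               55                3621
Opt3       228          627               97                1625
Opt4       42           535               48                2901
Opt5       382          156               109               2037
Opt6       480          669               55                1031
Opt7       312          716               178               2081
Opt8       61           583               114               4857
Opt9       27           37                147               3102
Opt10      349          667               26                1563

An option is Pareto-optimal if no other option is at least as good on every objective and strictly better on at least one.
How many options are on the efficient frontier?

7

Opt1: not dominated (best memory).
Opt2: not dominated.
Opt3: dominated by Opt2 (memory 100≤228, p99 latency 424≤627, avg latency 55≤97, throughput 3621≥1625).
Opt4: not dominated.
Opt5: not dominated.
Opt6: dominated by Opt2 (memory 100≤480, p99 latency 424≤669, avg latency 55≤55, throughput 3621≥1031).
Opt7: dominated by Opt1 (memory 13≤312, p99 latency 485≤716, avg latency 141≤178, throughput 4418≥2081).
Opt8: not dominated (best throughput).
Opt9: not dominated (best p99 latency).
Opt10: not dominated (best avg latency).
Pareto-optimal: Opt1, Opt2, Opt4, Opt5, Opt8, Opt9, Opt10 → 7.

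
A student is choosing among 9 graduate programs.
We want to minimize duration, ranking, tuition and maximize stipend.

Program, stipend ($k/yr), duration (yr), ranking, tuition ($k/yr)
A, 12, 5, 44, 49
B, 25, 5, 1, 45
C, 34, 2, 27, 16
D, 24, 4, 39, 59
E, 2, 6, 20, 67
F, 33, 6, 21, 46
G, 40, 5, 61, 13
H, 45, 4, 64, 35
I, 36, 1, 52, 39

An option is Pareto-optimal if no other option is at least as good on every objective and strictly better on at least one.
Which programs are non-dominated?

B, C, F, G, H, I

A: dominated by B (stipend 25≥12, duration 5≤5, ranking 1≤44, tuition 45≤49).
B: not dominated (best ranking).
C: not dominated.
D: dominated by C (stipend 34≥24, duration 2≤4, ranking 27≤39, tuition 16≤59).
E: dominated by B (stipend 25≥2, duration 5≤6, ranking 1≤20, tuition 45≤67).
F: not dominated.
G: not dominated (best tuition).
H: not dominated (best stipend).
I: not dominated (best duration).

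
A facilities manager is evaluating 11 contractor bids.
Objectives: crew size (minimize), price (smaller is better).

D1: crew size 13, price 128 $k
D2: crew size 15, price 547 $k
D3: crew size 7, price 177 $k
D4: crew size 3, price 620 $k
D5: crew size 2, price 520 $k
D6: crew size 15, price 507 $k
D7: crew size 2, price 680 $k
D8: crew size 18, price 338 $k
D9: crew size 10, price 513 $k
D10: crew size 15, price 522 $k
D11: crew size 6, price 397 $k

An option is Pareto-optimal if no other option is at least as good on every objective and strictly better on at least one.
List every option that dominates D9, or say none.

D3: crew size 7≤10, price 177≤513 — dominates D9.
D11: crew size 6≤10, price 397≤513 — dominates D9.
Others (D1, D2, D4, D5, D6, D7, D8, D10) are each worse than D9 on at least one objective.

D3, D11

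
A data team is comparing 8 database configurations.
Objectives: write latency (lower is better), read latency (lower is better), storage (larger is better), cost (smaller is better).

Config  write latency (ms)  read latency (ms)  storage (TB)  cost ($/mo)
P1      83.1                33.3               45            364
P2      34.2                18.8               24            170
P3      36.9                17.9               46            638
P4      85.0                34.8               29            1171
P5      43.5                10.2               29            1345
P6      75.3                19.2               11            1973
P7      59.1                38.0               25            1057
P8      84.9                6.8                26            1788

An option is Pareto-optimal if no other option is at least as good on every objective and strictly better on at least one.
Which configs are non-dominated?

P1, P2, P3, P5, P8

P1: not dominated.
P2: not dominated (best write latency).
P3: not dominated (best storage).
P4: dominated by P1 (write latency 83.1≤85.0, read latency 33.3≤34.8, storage 45≥29, cost 364≤1171).
P5: not dominated.
P6: dominated by P2 (write latency 34.2≤75.3, read latency 18.8≤19.2, storage 24≥11, cost 170≤1973).
P7: dominated by P3 (write latency 36.9≤59.1, read latency 17.9≤38.0, storage 46≥25, cost 638≤1057).
P8: not dominated (best read latency).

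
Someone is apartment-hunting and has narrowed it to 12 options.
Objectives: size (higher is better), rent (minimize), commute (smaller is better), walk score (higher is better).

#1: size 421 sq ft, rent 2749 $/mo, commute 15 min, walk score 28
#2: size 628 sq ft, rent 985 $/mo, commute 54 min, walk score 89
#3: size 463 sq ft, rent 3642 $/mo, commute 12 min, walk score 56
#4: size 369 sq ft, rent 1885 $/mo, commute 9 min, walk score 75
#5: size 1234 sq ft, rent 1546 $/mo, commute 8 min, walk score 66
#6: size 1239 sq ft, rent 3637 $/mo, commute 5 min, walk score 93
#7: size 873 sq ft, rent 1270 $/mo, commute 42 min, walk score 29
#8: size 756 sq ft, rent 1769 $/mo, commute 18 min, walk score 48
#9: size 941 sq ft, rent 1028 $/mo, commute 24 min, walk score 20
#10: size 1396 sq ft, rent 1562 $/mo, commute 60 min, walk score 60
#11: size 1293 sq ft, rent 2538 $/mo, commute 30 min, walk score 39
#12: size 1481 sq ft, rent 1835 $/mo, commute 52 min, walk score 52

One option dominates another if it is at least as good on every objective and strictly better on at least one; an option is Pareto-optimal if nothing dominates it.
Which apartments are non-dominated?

#2, #4, #5, #6, #7, #9, #10, #11, #12

#1: dominated by #5 (size 1234≥421, rent 1546≤2749, commute 8≤15, walk score 66≥28).
#2: not dominated (best rent).
#3: dominated by #5 (size 1234≥463, rent 1546≤3642, commute 8≤12, walk score 66≥56).
#4: not dominated.
#5: not dominated.
#6: not dominated (best commute).
#7: not dominated.
#8: dominated by #5 (size 1234≥756, rent 1546≤1769, commute 8≤18, walk score 66≥48).
#9: not dominated.
#10: not dominated.
#11: not dominated.
#12: not dominated (best size).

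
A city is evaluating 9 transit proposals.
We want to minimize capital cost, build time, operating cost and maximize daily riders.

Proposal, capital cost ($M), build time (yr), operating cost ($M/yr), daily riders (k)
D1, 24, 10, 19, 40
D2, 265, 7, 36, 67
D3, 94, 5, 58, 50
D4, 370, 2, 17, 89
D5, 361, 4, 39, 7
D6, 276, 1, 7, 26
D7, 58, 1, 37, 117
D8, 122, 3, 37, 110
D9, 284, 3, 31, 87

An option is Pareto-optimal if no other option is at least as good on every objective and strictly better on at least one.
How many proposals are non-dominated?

D1: not dominated (best capital cost).
D2: not dominated.
D3: dominated by D7 (capital cost 58≤94, build time 1≤5, operating cost 37≤58, daily riders 117≥50).
D4: not dominated.
D5: dominated by D6 (capital cost 276≤361, build time 1≤4, operating cost 7≤39, daily riders 26≥7).
D6: not dominated (best operating cost).
D7: not dominated (best daily riders).
D8: dominated by D7 (capital cost 58≤122, build time 1≤3, operating cost 37≤37, daily riders 117≥110).
D9: not dominated.
Pareto-optimal: D1, D2, D4, D6, D7, D9 → 6.

6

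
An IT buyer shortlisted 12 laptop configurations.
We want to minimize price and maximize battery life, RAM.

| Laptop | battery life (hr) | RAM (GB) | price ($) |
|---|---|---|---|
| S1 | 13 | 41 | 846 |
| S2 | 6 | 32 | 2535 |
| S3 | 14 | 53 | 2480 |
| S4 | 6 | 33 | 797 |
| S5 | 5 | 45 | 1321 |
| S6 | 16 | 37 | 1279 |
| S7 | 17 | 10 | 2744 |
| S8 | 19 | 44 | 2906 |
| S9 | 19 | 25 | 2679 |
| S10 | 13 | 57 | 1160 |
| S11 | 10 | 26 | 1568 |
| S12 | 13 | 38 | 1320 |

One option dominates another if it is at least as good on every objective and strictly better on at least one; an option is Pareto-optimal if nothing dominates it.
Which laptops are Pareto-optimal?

S1, S3, S4, S6, S8, S9, S10

S1: not dominated.
S2: dominated by S1 (battery life 13≥6, RAM 41≥32, price 846≤2535).
S3: not dominated.
S4: not dominated (best price).
S5: dominated by S10 (battery life 13≥5, RAM 57≥45, price 1160≤1321).
S6: not dominated.
S7: dominated by S9 (battery life 19≥17, RAM 25≥10, price 2679≤2744).
S8: not dominated.
S9: not dominated.
S10: not dominated (best RAM).
S11: dominated by S1 (battery life 13≥10, RAM 41≥26, price 846≤1568).
S12: dominated by S1 (battery life 13≥13, RAM 41≥38, price 846≤1320).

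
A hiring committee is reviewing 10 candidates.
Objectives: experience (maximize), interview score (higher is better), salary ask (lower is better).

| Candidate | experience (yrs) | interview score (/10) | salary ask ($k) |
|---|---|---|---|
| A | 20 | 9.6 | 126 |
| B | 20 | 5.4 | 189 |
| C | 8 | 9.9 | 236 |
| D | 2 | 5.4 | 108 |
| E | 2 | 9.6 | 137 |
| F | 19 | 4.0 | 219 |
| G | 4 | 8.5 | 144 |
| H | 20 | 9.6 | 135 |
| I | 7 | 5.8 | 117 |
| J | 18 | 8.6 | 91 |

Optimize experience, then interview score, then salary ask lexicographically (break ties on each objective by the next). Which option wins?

First maximize experience: best is 20, kept {A, B, H}.
Then maximize interview score: best is 9.6, kept {A, H}.
Then minimize salary ask: best is 126, kept {A}.

A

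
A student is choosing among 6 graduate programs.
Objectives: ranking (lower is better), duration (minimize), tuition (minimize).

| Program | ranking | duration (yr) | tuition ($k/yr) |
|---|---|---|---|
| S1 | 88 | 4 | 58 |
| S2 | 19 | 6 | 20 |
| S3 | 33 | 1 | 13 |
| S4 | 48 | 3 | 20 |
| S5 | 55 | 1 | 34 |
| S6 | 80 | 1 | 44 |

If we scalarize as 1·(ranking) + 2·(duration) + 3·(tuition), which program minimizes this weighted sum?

S1: 1·88 + 2·4 + 3·58 = 270
S2: 1·19 + 2·6 + 3·20 = 91
S3: 1·33 + 2·1 + 3·13 = 74
S4: 1·48 + 2·3 + 3·20 = 114
S5: 1·55 + 2·1 + 3·34 = 159
S6: 1·80 + 2·1 + 3·44 = 214
Lowest: S3 at 74.

S3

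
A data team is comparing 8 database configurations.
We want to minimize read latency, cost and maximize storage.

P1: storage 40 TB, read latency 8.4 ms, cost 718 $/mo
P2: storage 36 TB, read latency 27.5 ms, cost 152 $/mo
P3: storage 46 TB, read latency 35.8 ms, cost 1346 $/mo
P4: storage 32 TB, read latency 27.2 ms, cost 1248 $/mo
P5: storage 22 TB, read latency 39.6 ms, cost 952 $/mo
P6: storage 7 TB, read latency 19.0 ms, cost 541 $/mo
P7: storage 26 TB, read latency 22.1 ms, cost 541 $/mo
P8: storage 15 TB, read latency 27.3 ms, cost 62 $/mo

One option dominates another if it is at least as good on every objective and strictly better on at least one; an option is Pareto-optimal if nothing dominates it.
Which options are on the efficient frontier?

P1: not dominated (best read latency).
P2: not dominated.
P3: not dominated (best storage).
P4: dominated by P1 (storage 40≥32, read latency 8.4≤27.2, cost 718≤1248).
P5: dominated by P1 (storage 40≥22, read latency 8.4≤39.6, cost 718≤952).
P6: not dominated.
P7: not dominated.
P8: not dominated (best cost).

P1, P2, P3, P6, P7, P8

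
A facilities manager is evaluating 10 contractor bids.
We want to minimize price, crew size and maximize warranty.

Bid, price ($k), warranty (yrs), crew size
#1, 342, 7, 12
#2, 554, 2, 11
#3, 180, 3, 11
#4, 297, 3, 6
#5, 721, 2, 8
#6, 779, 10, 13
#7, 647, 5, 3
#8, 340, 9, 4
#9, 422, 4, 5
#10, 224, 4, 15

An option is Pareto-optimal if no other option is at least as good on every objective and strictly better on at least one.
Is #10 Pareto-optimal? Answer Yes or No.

#1: worse on price (342 vs 224).
#2: worse on price (554 vs 224).
#3: worse on warranty (3 vs 4).
#4: worse on price (297 vs 224).
#5: worse on price (721 vs 224).
#6: worse on price (779 vs 224).
#7: worse on price (647 vs 224).
#8: worse on price (340 vs 224).
#9: worse on price (422 vs 224).
No option is at least as good as #10 on every objective and strictly better on one.

Yes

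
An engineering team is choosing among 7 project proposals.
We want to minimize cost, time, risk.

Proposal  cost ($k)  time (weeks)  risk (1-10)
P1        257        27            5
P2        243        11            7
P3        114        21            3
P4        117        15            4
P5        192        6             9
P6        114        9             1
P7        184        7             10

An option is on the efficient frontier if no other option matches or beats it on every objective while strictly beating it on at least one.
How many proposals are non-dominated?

P1: dominated by P3 (cost 114≤257, time 21≤27, risk 3≤5).
P2: dominated by P6 (cost 114≤243, time 9≤11, risk 1≤7).
P3: dominated by P6 (cost 114≤114, time 9≤21, risk 1≤3).
P4: dominated by P6 (cost 114≤117, time 9≤15, risk 1≤4).
P5: not dominated (best time).
P6: not dominated (best risk).
P7: not dominated.
Pareto-optimal: P5, P6, P7 → 3.

3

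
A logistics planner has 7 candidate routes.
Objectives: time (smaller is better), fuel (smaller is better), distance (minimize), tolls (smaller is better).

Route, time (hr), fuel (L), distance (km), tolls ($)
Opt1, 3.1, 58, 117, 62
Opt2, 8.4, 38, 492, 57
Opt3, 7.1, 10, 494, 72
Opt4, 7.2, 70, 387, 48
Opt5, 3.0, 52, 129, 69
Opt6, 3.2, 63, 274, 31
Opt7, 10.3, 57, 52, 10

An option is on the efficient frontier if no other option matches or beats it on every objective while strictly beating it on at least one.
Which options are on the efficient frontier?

Opt1: not dominated.
Opt2: not dominated.
Opt3: not dominated (best fuel).
Opt4: dominated by Opt6 (time 3.2≤7.2, fuel 63≤70, distance 274≤387, tolls 31≤48).
Opt5: not dominated (best time).
Opt6: not dominated.
Opt7: not dominated (best distance).

Opt1, Opt2, Opt3, Opt5, Opt6, Opt7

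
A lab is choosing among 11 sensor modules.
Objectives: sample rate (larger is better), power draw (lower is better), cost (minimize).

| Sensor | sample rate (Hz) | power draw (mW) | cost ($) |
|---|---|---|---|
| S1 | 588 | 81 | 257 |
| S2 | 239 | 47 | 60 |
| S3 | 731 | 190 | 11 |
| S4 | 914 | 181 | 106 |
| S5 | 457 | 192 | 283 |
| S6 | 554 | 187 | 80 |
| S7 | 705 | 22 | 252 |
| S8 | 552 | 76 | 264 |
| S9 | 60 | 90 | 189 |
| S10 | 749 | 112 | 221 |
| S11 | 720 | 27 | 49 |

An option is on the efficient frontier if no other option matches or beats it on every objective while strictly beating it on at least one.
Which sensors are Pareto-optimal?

S3, S4, S7, S10, S11

S1: dominated by S7 (sample rate 705≥588, power draw 22≤81, cost 252≤257).
S2: dominated by S11 (sample rate 720≥239, power draw 27≤47, cost 49≤60).
S3: not dominated (best cost).
S4: not dominated (best sample rate).
S5: dominated by S1 (sample rate 588≥457, power draw 81≤192, cost 257≤283).
S6: dominated by S11 (sample rate 720≥554, power draw 27≤187, cost 49≤80).
S7: not dominated (best power draw).
S8: dominated by S7 (sample rate 705≥552, power draw 22≤76, cost 252≤264).
S9: dominated by S2 (sample rate 239≥60, power draw 47≤90, cost 60≤189).
S10: not dominated.
S11: not dominated.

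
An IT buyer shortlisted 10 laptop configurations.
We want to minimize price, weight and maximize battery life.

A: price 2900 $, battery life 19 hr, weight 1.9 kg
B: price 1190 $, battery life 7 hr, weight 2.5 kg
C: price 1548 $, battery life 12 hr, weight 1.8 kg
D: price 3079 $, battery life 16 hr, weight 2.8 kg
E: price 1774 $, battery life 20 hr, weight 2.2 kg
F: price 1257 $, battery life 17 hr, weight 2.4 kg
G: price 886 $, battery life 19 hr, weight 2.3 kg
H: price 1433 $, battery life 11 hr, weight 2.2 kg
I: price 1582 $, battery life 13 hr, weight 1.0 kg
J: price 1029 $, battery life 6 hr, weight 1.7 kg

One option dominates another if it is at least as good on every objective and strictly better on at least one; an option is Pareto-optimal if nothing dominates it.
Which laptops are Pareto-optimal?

A, C, E, G, H, I, J

A: not dominated.
B: dominated by G (price 886≤1190, battery life 19≥7, weight 2.3≤2.5).
C: not dominated.
D: dominated by A (price 2900≤3079, battery life 19≥16, weight 1.9≤2.8).
E: not dominated (best battery life).
F: dominated by G (price 886≤1257, battery life 19≥17, weight 2.3≤2.4).
G: not dominated (best price).
H: not dominated.
I: not dominated (best weight).
J: not dominated.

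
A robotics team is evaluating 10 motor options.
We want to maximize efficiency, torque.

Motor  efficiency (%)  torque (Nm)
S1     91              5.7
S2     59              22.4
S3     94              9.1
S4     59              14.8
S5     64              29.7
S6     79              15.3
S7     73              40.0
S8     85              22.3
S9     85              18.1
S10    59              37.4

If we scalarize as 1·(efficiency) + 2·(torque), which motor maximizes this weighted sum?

S1: 1·91 + 2·5.7 = 102.4
S2: 1·59 + 2·22.4 = 103.8
S3: 1·94 + 2·9.1 = 112.2
S4: 1·59 + 2·14.8 = 88.6
S5: 1·64 + 2·29.7 = 123.4
S6: 1·79 + 2·15.3 = 109.6
S7: 1·73 + 2·40.0 = 153.0
S8: 1·85 + 2·22.3 = 129.6
S9: 1·85 + 2·18.1 = 121.2
S10: 1·59 + 2·37.4 = 133.8
Highest: S7 at 153.0.

S7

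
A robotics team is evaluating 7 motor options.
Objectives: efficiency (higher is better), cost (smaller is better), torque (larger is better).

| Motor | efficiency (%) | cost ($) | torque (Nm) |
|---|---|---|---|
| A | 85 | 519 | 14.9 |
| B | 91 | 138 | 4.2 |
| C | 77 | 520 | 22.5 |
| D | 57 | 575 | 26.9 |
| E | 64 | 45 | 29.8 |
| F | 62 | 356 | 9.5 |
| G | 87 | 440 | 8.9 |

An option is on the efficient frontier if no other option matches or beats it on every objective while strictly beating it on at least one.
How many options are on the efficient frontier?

A: not dominated.
B: not dominated (best efficiency).
C: not dominated.
D: dominated by E (efficiency 64≥57, cost 45≤575, torque 29.8≥26.9).
E: not dominated (best cost).
F: dominated by E (efficiency 64≥62, cost 45≤356, torque 29.8≥9.5).
G: not dominated.
Pareto-optimal: A, B, C, E, G → 5.

5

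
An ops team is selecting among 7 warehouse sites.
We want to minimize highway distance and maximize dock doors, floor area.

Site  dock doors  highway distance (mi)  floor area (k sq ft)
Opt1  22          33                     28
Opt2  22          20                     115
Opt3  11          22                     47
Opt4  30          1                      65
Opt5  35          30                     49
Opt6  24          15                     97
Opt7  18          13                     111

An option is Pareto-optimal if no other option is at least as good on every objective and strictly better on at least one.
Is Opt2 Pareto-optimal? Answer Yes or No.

Yes

Opt1: worse on highway distance (33 vs 20).
Opt3: worse on dock doors (11 vs 22).
Opt4: worse on floor area (65 vs 115).
Opt5: worse on highway distance (30 vs 20).
Opt6: worse on floor area (97 vs 115).
Opt7: worse on dock doors (18 vs 22).
No option is at least as good as Opt2 on every objective and strictly better on one.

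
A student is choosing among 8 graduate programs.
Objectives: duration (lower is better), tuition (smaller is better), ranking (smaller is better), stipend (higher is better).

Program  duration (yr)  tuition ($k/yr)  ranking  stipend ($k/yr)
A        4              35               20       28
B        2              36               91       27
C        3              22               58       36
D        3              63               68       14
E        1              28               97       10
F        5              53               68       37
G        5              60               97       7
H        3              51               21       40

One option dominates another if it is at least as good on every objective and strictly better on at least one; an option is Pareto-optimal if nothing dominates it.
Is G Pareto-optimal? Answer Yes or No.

A vs G: duration 4≤5, tuition 35≤60, ranking 20≤97, stipend 28≥7 — A is at least as good on every objective and strictly better on at least one, so A dominates G.

No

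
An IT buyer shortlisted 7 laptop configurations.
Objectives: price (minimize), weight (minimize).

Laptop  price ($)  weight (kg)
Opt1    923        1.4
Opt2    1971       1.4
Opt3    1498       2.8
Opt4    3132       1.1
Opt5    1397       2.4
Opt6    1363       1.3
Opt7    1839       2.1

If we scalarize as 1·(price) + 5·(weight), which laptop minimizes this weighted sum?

Opt1: 1·923 + 5·1.4 = 930.0
Opt2: 1·1971 + 5·1.4 = 1978.0
Opt3: 1·1498 + 5·2.8 = 1512.0
Opt4: 1·3132 + 5·1.1 = 3137.5
Opt5: 1·1397 + 5·2.4 = 1409.0
Opt6: 1·1363 + 5·1.3 = 1369.5
Opt7: 1·1839 + 5·2.1 = 1849.5
Lowest: Opt1 at 930.0.

Opt1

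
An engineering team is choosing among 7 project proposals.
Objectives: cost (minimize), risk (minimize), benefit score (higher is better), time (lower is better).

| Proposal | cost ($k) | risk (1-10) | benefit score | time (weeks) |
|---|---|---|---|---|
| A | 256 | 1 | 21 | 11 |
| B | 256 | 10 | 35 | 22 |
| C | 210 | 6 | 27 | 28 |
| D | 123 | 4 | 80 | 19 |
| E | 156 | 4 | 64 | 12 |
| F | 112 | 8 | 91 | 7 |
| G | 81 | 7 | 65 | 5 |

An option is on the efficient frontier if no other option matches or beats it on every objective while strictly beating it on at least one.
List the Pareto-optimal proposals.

A, D, E, F, G

A: not dominated (best risk).
B: dominated by D (cost 123≤256, risk 4≤10, benefit score 80≥35, time 19≤22).
C: dominated by D (cost 123≤210, risk 4≤6, benefit score 80≥27, time 19≤28).
D: not dominated.
E: not dominated.
F: not dominated (best benefit score).
G: not dominated (best cost).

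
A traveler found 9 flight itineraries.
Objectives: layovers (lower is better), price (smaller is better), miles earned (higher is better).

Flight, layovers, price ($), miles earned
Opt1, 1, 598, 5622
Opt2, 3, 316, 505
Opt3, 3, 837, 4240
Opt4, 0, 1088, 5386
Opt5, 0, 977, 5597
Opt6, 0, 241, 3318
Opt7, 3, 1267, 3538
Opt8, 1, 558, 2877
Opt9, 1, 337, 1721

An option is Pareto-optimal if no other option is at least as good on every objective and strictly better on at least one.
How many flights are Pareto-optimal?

3

Opt1: not dominated (best miles earned).
Opt2: dominated by Opt6 (layovers 0≤3, price 241≤316, miles earned 3318≥505).
Opt3: dominated by Opt1 (layovers 1≤3, price 598≤837, miles earned 5622≥4240).
Opt4: dominated by Opt5 (layovers 0≤0, price 977≤1088, miles earned 5597≥5386).
Opt5: not dominated.
Opt6: not dominated (best price).
Opt7: dominated by Opt1 (layovers 1≤3, price 598≤1267, miles earned 5622≥3538).
Opt8: dominated by Opt6 (layovers 0≤1, price 241≤558, miles earned 3318≥2877).
Opt9: dominated by Opt6 (layovers 0≤1, price 241≤337, miles earned 3318≥1721).
Pareto-optimal: Opt1, Opt5, Opt6 → 3.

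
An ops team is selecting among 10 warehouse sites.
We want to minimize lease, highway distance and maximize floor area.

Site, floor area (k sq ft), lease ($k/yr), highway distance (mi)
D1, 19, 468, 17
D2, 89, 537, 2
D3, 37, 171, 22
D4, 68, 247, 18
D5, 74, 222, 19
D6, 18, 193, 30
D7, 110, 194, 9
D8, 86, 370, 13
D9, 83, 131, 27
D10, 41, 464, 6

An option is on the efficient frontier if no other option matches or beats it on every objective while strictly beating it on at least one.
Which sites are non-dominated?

D2, D3, D7, D9, D10

D1: dominated by D7 (floor area 110≥19, lease 194≤468, highway distance 9≤17).
D2: not dominated (best highway distance).
D3: not dominated.
D4: dominated by D7 (floor area 110≥68, lease 194≤247, highway distance 9≤18).
D5: dominated by D7 (floor area 110≥74, lease 194≤222, highway distance 9≤19).
D6: dominated by D3 (floor area 37≥18, lease 171≤193, highway distance 22≤30).
D7: not dominated (best floor area).
D8: dominated by D7 (floor area 110≥86, lease 194≤370, highway distance 9≤13).
D9: not dominated (best lease).
D10: not dominated.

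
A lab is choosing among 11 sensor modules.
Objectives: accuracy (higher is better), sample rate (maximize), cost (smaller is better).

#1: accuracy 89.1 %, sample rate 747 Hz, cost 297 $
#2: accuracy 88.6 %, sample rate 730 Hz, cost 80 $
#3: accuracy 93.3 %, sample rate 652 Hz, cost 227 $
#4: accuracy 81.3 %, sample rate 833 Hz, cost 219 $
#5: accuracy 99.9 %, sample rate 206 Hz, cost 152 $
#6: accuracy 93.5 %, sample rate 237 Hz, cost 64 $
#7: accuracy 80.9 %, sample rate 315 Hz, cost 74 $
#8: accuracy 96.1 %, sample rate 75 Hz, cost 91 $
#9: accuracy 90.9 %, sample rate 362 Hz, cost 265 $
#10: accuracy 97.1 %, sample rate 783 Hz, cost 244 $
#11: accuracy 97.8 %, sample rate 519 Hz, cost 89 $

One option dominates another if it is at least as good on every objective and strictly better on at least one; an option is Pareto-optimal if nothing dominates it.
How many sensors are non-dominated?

#1: dominated by #10 (accuracy 97.1≥89.1, sample rate 783≥747, cost 244≤297).
#2: not dominated.
#3: not dominated.
#4: not dominated (best sample rate).
#5: not dominated (best accuracy).
#6: not dominated (best cost).
#7: not dominated.
#8: dominated by #11 (accuracy 97.8≥96.1, sample rate 519≥75, cost 89≤91).
#9: dominated by #3 (accuracy 93.3≥90.9, sample rate 652≥362, cost 227≤265).
#10: not dominated.
#11: not dominated.
Pareto-optimal: #2, #3, #4, #5, #6, #7, #10, #11 → 8.

8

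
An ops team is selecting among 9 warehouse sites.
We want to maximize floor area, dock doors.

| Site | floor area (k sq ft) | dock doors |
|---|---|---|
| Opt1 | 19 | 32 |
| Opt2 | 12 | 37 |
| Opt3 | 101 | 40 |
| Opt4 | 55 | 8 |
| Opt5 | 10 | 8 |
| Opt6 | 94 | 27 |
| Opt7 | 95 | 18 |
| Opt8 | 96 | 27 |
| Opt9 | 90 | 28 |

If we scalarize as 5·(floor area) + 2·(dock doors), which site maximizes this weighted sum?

Opt1: 5·19 + 2·32 = 159
Opt2: 5·12 + 2·37 = 134
Opt3: 5·101 + 2·40 = 585
Opt4: 5·55 + 2·8 = 291
Opt5: 5·10 + 2·8 = 66
Opt6: 5·94 + 2·27 = 524
Opt7: 5·95 + 2·18 = 511
Opt8: 5·96 + 2·27 = 534
Opt9: 5·90 + 2·28 = 506
Highest: Opt3 at 585.

Opt3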